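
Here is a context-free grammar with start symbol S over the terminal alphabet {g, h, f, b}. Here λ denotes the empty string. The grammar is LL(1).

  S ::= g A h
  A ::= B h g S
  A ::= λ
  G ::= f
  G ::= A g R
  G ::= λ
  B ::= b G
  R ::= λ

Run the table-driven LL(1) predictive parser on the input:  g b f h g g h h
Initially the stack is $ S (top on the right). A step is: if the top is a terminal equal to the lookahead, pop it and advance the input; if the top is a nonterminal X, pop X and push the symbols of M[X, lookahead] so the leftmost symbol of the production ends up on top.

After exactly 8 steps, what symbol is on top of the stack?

g

step 1: stack=$ S  input=g b f h g g h h $  — expand S ::= g A h
step 2: stack=$ h A g  input=g b f h g g h h $  — match g
step 3: stack=$ h A  input=b f h g g h h $  — expand A ::= B h g S
step 4: stack=$ h S g h B  input=b f h g g h h $  — expand B ::= b G
step 5: stack=$ h S g h G b  input=b f h g g h h $  — match b
step 6: stack=$ h S g h G  input=f h g g h h $  — expand G ::= f
step 7: stack=$ h S g h f  input=f h g g h h $  — match f
step 8: stack=$ h S g h  input=h g g h h $  — match h
Stack after step 8: $ h S g (top = g).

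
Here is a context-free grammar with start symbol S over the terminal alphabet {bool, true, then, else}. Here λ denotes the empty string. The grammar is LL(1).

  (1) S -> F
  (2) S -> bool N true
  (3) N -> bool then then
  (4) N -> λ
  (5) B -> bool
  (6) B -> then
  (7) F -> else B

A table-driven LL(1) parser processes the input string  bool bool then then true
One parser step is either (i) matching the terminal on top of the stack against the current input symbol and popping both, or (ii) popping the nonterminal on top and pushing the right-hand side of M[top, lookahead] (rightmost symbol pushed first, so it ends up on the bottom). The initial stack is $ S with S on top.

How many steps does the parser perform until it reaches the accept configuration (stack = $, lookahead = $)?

7

step 1: stack=$ S  input=bool bool then then true $  — expand S -> bool N true
step 2: stack=$ true N bool  input=bool bool then then true $  — match bool
step 3: stack=$ true N  input=bool then then true $  — expand N -> bool then then
step 4: stack=$ true then then bool  input=bool then then true $  — match bool
step 5: stack=$ true then then  input=then then true $  — match then
step 6: stack=$ true then  input=then true $  — match then
step 7: stack=$ true  input=true $  — match true
Accept reached after 7 steps.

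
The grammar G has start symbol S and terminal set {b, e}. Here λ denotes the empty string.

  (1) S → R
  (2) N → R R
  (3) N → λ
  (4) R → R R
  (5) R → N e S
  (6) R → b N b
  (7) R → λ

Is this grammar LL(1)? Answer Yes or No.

No

FIRST(S) = {λ, b, e}
FIRST(N) = {λ, b, e}
FIRST(R) = {λ, b, e}
FOLLOW(S) = {$, b, e}
FOLLOW(N) = {b, e}
FOLLOW(R) = {$, b, e}
Cell M[N, b] receives both N → R R and N → λ — the grammar is not LL(1).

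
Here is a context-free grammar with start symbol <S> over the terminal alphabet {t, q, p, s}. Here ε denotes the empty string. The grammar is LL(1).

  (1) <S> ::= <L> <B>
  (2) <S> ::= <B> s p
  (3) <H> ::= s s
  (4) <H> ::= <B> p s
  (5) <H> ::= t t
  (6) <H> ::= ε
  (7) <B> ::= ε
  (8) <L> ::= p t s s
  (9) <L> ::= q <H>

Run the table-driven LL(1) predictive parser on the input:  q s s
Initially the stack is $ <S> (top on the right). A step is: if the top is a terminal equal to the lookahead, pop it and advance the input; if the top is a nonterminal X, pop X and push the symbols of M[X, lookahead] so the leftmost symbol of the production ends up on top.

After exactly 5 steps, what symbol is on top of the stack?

s

step 1: stack=$ <S>  input=q s s $  — expand <S> ::= <L> <B>
step 2: stack=$ <B> <L>  input=q s s $  — expand <L> ::= q <H>
step 3: stack=$ <B> <H> q  input=q s s $  — match q
step 4: stack=$ <B> <H>  input=s s $  — expand <H> ::= s s
step 5: stack=$ <B> s s  input=s s $  — match s
Stack after step 5: $ <B> s (top = s).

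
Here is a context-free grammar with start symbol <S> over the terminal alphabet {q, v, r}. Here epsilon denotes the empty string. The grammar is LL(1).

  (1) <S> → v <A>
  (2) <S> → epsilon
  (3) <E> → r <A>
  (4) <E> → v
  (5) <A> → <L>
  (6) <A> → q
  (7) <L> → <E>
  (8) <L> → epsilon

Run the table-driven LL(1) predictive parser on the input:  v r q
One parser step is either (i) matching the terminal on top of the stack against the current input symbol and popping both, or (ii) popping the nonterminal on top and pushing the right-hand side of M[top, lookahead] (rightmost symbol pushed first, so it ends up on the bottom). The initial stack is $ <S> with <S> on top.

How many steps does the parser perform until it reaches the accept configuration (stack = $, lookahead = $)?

8

     Stack    Input    Action
  1  $ <S>    v r q $  expand <S> → v <A>
  2  $ <A> v  v r q $  match v
  3  $ <A>    r q $    expand <A> → <L>
  4  $ <L>    r q $    expand <L> → <E>
  5  $ <E>    r q $    expand <E> → r <A>
  6  $ <A> r  r q $    match r
  7  $ <A>    q $      expand <A> → q
  8  $ q      q $      match q
Accept reached after 8 steps.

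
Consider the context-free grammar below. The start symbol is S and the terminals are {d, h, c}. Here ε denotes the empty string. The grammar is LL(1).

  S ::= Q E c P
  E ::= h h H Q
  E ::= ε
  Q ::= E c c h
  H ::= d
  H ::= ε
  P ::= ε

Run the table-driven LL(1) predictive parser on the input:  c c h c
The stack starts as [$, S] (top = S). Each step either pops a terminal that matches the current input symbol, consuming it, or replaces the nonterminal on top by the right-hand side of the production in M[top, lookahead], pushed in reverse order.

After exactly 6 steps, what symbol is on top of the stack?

     Stack            Input      Action
  1  $ S              c c h c $  expand S ::= Q E c P
  2  $ P c E Q        c c h c $  expand Q ::= E c c h
  3  $ P c E h c c E  c c h c $  expand E ::= ε
  4  $ P c E h c c    c c h c $  match c
  5  $ P c E h c      c h c $    match c
  6  $ P c E h        h c $      match h
Stack after step 6: $ P c E (top = E).

E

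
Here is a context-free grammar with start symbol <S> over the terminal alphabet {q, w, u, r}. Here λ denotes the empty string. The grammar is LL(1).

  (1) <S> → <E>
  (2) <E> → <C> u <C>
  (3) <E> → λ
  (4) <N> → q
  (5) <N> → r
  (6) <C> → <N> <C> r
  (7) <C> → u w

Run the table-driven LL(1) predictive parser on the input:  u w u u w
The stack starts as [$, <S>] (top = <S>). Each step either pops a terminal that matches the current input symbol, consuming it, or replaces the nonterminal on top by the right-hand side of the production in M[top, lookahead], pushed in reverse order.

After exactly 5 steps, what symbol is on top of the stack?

     Stack        Input        Action
  1  $ <S>        u w u u w $  expand <S> → <E>
  2  $ <E>        u w u u w $  expand <E> → <C> u <C>
  3  $ <C> u <C>  u w u u w $  expand <C> → u w
  4  $ <C> u w u  u w u u w $  match u
  5  $ <C> u w    w u u w $    match w
Stack after step 5: $ <C> u (top = u).

u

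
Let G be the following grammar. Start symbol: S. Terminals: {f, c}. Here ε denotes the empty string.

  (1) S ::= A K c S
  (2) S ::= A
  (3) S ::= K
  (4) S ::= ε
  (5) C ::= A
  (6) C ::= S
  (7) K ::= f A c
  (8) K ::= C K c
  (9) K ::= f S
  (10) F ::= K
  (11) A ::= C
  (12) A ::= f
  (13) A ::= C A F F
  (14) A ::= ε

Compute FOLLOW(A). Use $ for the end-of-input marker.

FIRST(S) = {ε, f}  (via A K c S, A, K)
FIRST(C) = {ε, f}  (via A, S)
FIRST(K) = {f}  (via C K c)
FIRST(F) = {f}  (via K)
FIRST(A) = {ε, f}  (via C, C A F F)
FOLLOW(S) includes $ since S is the start symbol.
FOLLOW(S): in S::=A K c S, the suffix after S is empty (adds nothing new); in C::=S, the suffix after S is empty, so FOLLOW(S) ⊇ FOLLOW(C) = {$, c, f}; in K::=f S, the suffix after S is empty, so FOLLOW(S) ⊇ FOLLOW(K) = {$, c, f}. Thus FOLLOW(S) = {$, c, f}.
FOLLOW(C): in K::=C K c, C is followed by K c with FIRST {f}; in A::=C, the suffix after C is empty, so FOLLOW(C) ⊇ FOLLOW(A) = {$, c, f}; in A::=C A F F, C is followed by A F F with FIRST {f}. Thus FOLLOW(C) = {$, c, f}.
FOLLOW(A): in S::=A K c S, A is followed by K c S with FIRST {f}; in S::=A, the suffix after A is empty, so FOLLOW(A) ⊇ FOLLOW(S) = {$, c, f}; in C::=A, the suffix after A is empty, so FOLLOW(A) ⊇ FOLLOW(C) = {$, c, f}; in K::=f A c, A is followed by c with FIRST {c}; in A::=C A F F, A is followed by F F with FIRST {f}. Thus FOLLOW(A) = {$, c, f}.
FOLLOW(F): in A::=C A F F (occurrence 1), F is followed by F with FIRST {f}; in A::=C A F F (occurrence 2), the suffix after F is empty, so FOLLOW(F) ⊇ FOLLOW(A) = {$, c, f}. Thus FOLLOW(F) = {$, c, f}.
FOLLOW(K): in S::=A K c S, K is followed by c S with FIRST {c}; in S::=K, the suffix after K is empty, so FOLLOW(K) ⊇ FOLLOW(S) = {$, c, f}; in K::=C K c, K is followed by c with FIRST {c}; in F::=K, the suffix after K is empty, so FOLLOW(K) ⊇ FOLLOW(F) = {$, c, f}. Thus FOLLOW(K) = {$, c, f}.

{$, c, f}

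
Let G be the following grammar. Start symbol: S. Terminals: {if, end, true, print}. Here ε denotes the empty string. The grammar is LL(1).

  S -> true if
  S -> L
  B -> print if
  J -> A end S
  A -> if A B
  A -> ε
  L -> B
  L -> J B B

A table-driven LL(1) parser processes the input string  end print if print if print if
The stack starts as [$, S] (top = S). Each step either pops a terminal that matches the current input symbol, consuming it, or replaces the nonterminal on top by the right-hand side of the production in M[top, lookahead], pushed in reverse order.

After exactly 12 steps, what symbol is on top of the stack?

      Stack           Input                             Action
   1  $ S             end print if print if print if $  expand S -> L
   2  $ L             end print if print if print if $  expand L -> J B B
   3  $ B B J         end print if print if print if $  expand J -> A end S
   4  $ B B S end A   end print if print if print if $  expand A -> ε
   5  $ B B S end     end print if print if print if $  match end
   6  $ B B S         print if print if print if $      expand S -> L
   7  $ B B L         print if print if print if $      expand L -> B
   8  $ B B B         print if print if print if $      expand B -> print if
   9  $ B B if print  print if print if print if $      match print
  10  $ B B if        if print if print if $            match if
  11  $ B B           print if print if $               expand B -> print if
  12  $ B if print    print if print if $               match print
Stack after step 12: $ B if (top = if).

if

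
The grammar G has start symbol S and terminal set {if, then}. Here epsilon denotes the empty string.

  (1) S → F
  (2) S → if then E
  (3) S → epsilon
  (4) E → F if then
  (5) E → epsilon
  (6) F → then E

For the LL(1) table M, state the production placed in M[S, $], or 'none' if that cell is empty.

S → epsilon

FIRST(F) = {then}
FIRST(S) = {epsilon, if, then}  (via F)
FIRST(E) = {epsilon, then}  (via F if then)
FOLLOW(S) includes $ since S is the start symbol.
FOLLOW(S): S appears on no right-hand side. Thus FOLLOW(S) = {$}.
For S → F: FIRST(F) = {then}, so it goes in M[S, t] for t ∈ {then}.
For S → if then E: FIRST(if then E) = {if}, so it goes in M[S, t] for t ∈ {if}.
For S → epsilon: FIRST(epsilon) = {epsilon}, so it goes in M[S, t] for t ∈ {}; since epsilon ∈ FIRST, also for every t ∈ FOLLOW(S) = {$}.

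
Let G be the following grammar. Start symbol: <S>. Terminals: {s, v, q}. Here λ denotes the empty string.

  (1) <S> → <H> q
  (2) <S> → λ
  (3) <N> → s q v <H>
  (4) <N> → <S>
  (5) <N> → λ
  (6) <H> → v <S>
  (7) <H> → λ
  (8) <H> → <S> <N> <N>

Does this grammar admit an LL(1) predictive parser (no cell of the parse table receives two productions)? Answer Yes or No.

No

FIRST(<S>) = {λ, q, s, v}
FIRST(<N>) = {λ, q, s, v}
FIRST(<H>) = {λ, q, s, v}
FOLLOW(<S>) = {$, q, s, v}
FOLLOW(<N>) = {q, s, v}
FOLLOW(<H>) = {q, s, v}
Cell M[<H>, q] receives both <H> → λ and <H> → <S> <N> <N> — the grammar is not LL(1).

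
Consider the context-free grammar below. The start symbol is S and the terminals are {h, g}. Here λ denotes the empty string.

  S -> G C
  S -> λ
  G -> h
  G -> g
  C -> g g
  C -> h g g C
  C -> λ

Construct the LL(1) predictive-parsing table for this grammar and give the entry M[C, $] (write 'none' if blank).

C -> λ

FIRST(G): from G->h we get {h}; from G->g we get {g}. So FIRST(G) = {g, h}.
FIRST(C): from C->g g we get {g}; from C->h g g C we get {h}; from C->λ we get {λ}. So FIRST(C) = {λ, g, h}.
FIRST(S): from S->G C we get {g, h}; from S->λ we get {λ}. So FIRST(S) = {λ, g, h}.
FOLLOW(S) includes $ since S is the start symbol.
FOLLOW(S): S appears on no right-hand side. Thus FOLLOW(S) = {$}.
FOLLOW(C): in S->G C, the suffix after C is empty, so FOLLOW(C) ⊇ FOLLOW(S) = {$}; in C->h g g C, the suffix after C is empty (adds nothing new). Thus FOLLOW(C) = {$}.
For C -> g g: FIRST(g g) = {g}, so it goes in M[C, t] for t ∈ {g}.
For C -> h g g C: FIRST(h g g C) = {h}, so it goes in M[C, t] for t ∈ {h}.
For C -> λ: FIRST(λ) = {λ}, so it goes in M[C, t] for t ∈ {}; since λ ∈ FIRST, also for every t ∈ FOLLOW(C) = {$}.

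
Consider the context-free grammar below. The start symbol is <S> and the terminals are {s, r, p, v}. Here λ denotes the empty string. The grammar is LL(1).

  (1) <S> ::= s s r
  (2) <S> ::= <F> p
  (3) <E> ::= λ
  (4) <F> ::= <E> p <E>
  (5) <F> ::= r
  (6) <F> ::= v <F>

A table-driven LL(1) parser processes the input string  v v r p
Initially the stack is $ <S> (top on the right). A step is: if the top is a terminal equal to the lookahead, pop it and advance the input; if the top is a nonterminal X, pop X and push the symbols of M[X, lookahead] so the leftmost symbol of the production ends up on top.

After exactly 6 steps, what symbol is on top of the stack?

     Stack      Input      Action
  1  $ <S>      v v r p $  expand <S> ::= <F> p
  2  $ p <F>    v v r p $  expand <F> ::= v <F>
  3  $ p <F> v  v v r p $  match v
  4  $ p <F>    v r p $    expand <F> ::= v <F>
  5  $ p <F> v  v r p $    match v
  6  $ p <F>    r p $      expand <F> ::= r
Stack after step 6: $ p r (top = r).

r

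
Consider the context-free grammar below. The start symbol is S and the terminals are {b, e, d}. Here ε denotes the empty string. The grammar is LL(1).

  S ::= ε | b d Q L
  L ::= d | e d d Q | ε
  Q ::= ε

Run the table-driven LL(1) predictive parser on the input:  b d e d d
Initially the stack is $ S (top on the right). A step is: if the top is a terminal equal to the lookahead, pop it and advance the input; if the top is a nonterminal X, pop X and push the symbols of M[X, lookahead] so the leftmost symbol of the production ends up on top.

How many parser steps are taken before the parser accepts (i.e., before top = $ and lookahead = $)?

9

     Stack      Input        Action
  1  $ S        b d e d d $  expand S ::= b d Q L
  2  $ L Q d b  b d e d d $  match b
  3  $ L Q d    d e d d $    match d
  4  $ L Q      e d d $      expand Q ::= ε
  5  $ L        e d d $      expand L ::= e d d Q
  6  $ Q d d e  e d d $      match e
  7  $ Q d d    d d $        match d
  8  $ Q d      d $          match d
  9  $ Q        $            expand Q ::= ε
Accept reached after 9 steps.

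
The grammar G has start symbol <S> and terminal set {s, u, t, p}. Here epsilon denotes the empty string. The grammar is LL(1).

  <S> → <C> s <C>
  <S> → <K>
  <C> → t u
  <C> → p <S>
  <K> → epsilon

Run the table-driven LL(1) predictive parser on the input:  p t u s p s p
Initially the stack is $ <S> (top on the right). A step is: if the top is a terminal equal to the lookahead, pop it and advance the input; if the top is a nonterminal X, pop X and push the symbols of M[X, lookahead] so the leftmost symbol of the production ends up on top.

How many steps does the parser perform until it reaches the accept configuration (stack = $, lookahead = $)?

step 1: stack=$ <S>  input=p t u s p s p $  — expand <S> → <C> s <C>
step 2: stack=$ <C> s <C>  input=p t u s p s p $  — expand <C> → p <S>
step 3: stack=$ <C> s <S> p  input=p t u s p s p $  — match p
step 4: stack=$ <C> s <S>  input=t u s p s p $  — expand <S> → <C> s <C>
step 5: stack=$ <C> s <C> s <C>  input=t u s p s p $  — expand <C> → t u
step 6: stack=$ <C> s <C> s u t  input=t u s p s p $  — match t
step 7: stack=$ <C> s <C> s u  input=u s p s p $  — match u
step 8: stack=$ <C> s <C> s  input=s p s p $  — match s
step 9: stack=$ <C> s <C>  input=p s p $  — expand <C> → p <S>
step 10: stack=$ <C> s <S> p  input=p s p $  — match p
step 11: stack=$ <C> s <S>  input=s p $  — expand <S> → <K>
step 12: stack=$ <C> s <K>  input=s p $  — expand <K> → epsilon
step 13: stack=$ <C> s  input=s p $  — match s
step 14: stack=$ <C>  input=p $  — expand <C> → p <S>
step 15: stack=$ <S> p  input=p $  — match p
step 16: stack=$ <S>  input=$  — expand <S> → <K>
step 17: stack=$ <K>  input=$  — expand <K> → epsilon
Accept reached after 17 steps.

17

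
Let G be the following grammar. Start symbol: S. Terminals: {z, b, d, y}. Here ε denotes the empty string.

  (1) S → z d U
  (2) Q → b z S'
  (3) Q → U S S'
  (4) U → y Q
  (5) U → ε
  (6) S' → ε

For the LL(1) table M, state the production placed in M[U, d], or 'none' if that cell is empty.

none

FIRST(S) = {z}
FIRST(U) = {ε, y}
FIRST(S') = {ε}
FIRST(Q) = {b, y, z}  (via U S S')
FOLLOW(S) includes $ since S is the start symbol.
FOLLOW(S): in Q→U S S', S is followed by S' with FIRST {ε}; in Q→U S S', the suffix after S is nullable, so FOLLOW(S) ⊇ FOLLOW(Q) = {$, z}. Thus FOLLOW(S) = {$, z}.
FOLLOW(U): in S→z d U, the suffix after U is empty, so FOLLOW(U) ⊇ FOLLOW(S) = {$, z}; in Q→U S S', U is followed by S S' with FIRST {z}. Thus FOLLOW(U) = {$, z}.
For U → y Q: FIRST(y Q) = {y}, so it goes in M[U, t] for t ∈ {y}.
For U → ε: FIRST(ε) = {ε}, so it goes in M[U, t] for t ∈ {}; since ε ∈ FIRST, also for every t ∈ FOLLOW(U) = {$, z}.
None of these place a production in M[U, d].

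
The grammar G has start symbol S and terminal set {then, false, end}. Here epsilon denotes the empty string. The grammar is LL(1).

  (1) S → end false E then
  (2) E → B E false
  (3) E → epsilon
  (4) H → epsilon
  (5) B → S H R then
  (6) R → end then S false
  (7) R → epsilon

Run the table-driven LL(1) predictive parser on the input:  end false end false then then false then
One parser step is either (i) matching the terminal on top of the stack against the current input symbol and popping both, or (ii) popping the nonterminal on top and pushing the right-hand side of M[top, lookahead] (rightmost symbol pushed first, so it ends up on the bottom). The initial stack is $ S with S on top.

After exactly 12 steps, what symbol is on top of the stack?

      Stack                                     Input                                       Action
   1  $ S                                       end false end false then then false then $  expand S → end false E then
   2  $ then E false end                        end false end false then then false then $  match end
   3  $ then E false                            false end false then then false then $      match false
   4  $ then E                                  end false then then false then $            expand E → B E false
   5  $ then false E B                          end false then then false then $            expand B → S H R then
   6  $ then false E then R H S                 end false then then false then $            expand S → end false E then
   7  $ then false E then R H then E false end  end false then then false then $            match end
   8  $ then false E then R H then E false      false then then false then $                match false
   9  $ then false E then R H then E            then then false then $                      expand E → epsilon
  10  $ then false E then R H then              then then false then $                      match then
  11  $ then false E then R H                   then false then $                           expand H → epsilon
  12  $ then false E then R                     then false then $                           expand R → epsilon
Stack after step 12: $ then false E then (top = then).

then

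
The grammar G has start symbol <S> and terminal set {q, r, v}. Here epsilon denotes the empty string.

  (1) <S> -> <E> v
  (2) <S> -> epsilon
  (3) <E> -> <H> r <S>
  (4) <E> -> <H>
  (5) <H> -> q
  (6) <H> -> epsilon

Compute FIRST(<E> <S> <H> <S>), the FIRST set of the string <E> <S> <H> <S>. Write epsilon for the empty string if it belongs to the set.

{epsilon, q, r, v}

FIRST(<H>) = {epsilon, q}
FIRST(<E>) = {epsilon, q, r}  (via <H> r <S>, <H>)
FIRST(<S>) = {epsilon, q, r, v}  (via <E> v)
FIRST(<E> <S> <H> <S>): take FIRST of each symbol in turn, carrying on past any symbol whose FIRST contains epsilon; result {epsilon, q, r, v}.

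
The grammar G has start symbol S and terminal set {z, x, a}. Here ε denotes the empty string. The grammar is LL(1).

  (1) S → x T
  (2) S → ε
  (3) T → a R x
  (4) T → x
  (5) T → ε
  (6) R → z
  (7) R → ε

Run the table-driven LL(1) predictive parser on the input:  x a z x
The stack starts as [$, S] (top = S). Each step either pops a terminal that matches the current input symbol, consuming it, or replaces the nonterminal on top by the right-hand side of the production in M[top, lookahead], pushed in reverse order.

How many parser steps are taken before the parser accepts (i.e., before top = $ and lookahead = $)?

7

step 1: stack=$ S  input=x a z x $  — expand S → x T
step 2: stack=$ T x  input=x a z x $  — match x
step 3: stack=$ T  input=a z x $  — expand T → a R x
step 4: stack=$ x R a  input=a z x $  — match a
step 5: stack=$ x R  input=z x $  — expand R → z
step 6: stack=$ x z  input=z x $  — match z
step 7: stack=$ x  input=x $  — match x
Accept reached after 7 steps.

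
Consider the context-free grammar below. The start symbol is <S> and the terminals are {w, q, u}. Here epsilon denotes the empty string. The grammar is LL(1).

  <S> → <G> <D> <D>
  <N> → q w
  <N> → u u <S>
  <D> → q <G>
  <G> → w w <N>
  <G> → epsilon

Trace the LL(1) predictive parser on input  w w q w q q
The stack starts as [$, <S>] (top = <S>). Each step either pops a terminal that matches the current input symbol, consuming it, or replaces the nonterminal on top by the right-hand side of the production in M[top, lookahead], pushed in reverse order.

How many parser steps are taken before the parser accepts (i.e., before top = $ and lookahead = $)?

13

      Stack              Input          Action
   1  $ <S>              w w q w q q $  expand <S> → <G> <D> <D>
   2  $ <D> <D> <G>      w w q w q q $  expand <G> → w w <N>
   3  $ <D> <D> <N> w w  w w q w q q $  match w
   4  $ <D> <D> <N> w    w q w q q $    match w
   5  $ <D> <D> <N>      q w q q $      expand <N> → q w
   6  $ <D> <D> w q      q w q q $      match q
   7  $ <D> <D> w        w q q $        match w
   8  $ <D> <D>          q q $          expand <D> → q <G>
   9  $ <D> <G> q        q q $          match q
  10  $ <D> <G>          q $            expand <G> → epsilon
  11  $ <D>              q $            expand <D> → q <G>
  12  $ <G> q            q $            match q
  13  $ <G>              $              expand <G> → epsilon
Accept reached after 13 steps.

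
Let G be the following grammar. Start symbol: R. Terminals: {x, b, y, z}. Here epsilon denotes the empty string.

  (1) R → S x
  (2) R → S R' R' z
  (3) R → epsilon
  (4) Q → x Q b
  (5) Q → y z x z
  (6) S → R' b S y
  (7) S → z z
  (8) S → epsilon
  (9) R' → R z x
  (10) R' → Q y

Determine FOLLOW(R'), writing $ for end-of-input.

FIRST(Q) = {x, y}
FIRST(R) = {epsilon, x, y, z}  (via S x, S R' R' z)
FIRST(R') = {x, y, z}  (via R z x, Q y)
FIRST(S) = {epsilon, x, y, z}  (via R' b S y)
FOLLOW(R) includes $ since R is the start symbol.
FOLLOW(R): in R'→R z x, R is followed by z x with FIRST {z}. Thus FOLLOW(R) = {$, z}.
FOLLOW(Q): in Q→x Q b, Q is followed by b with FIRST {b}; in R'→Q y, Q is followed by y with FIRST {y}. Thus FOLLOW(Q) = {b, y}.
FOLLOW(S): in R→S x, S is followed by x with FIRST {x}; in R→S R' R' z, S is followed by R' R' z with FIRST {x, y, z}; in S→R' b S y, S is followed by y with FIRST {y}. Thus FOLLOW(S) = {x, y, z}.
FOLLOW(R'): in R→S R' R' z (occurrence 1), R' is followed by R' z with FIRST {x, y, z}; in R→S R' R' z (occurrence 2), R' is followed by z with FIRST {z}; in S→R' b S y, R' is followed by b S y with FIRST {b}. Thus FOLLOW(R') = {b, x, y, z}.

{b, x, y, z}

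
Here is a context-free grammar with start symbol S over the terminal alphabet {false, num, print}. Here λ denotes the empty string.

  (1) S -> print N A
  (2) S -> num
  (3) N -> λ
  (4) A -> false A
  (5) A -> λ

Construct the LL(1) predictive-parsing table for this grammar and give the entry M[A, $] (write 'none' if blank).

FIRST(S): from S->print N A we get {print}; from S->num we get {num}. So FIRST(S) = {num, print}.
FIRST(N): from N->λ we get {λ}. So FIRST(N) = {λ}.
FIRST(A): from A->false A we get {false}; from A->λ we get {λ}. So FIRST(A) = {λ, false}.
FOLLOW(S) includes $ since S is the start symbol.
FOLLOW(S): S appears on no right-hand side. Thus FOLLOW(S) = {$}.
FOLLOW(A): in S->print N A, the suffix after A is empty, so FOLLOW(A) ⊇ FOLLOW(S) = {$}; in A->false A, the suffix after A is empty (adds nothing new). Thus FOLLOW(A) = {$}.
For A -> false A: FIRST(false A) = {false}, so it goes in M[A, t] for t ∈ {false}.
For A -> λ: FIRST(λ) = {λ}, so it goes in M[A, t] for t ∈ {}; since λ ∈ FIRST, also for every t ∈ FOLLOW(A) = {$}.

A -> λ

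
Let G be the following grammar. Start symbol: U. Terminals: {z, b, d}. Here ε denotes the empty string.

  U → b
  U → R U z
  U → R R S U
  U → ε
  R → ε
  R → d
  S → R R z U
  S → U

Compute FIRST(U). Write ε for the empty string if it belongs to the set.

{ε, b, d, z}

FIRST(R) = {ε, d}
FIRST(U) = {ε, b, d, z}  (via R U z, R R S U)
FIRST(S) = {ε, b, d, z}  (via R R z U, U)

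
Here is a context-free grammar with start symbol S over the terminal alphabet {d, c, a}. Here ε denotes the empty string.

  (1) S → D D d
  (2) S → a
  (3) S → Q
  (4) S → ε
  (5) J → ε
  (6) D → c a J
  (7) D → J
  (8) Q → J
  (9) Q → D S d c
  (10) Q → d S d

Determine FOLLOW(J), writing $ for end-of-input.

{$, a, c, d}

FIRST(J): from J→ε we get {ε}. So FIRST(J) = {ε}.
FIRST(D): from D→c a J we get {c}; from D→J we get {ε}. So FIRST(D) = {ε, c}.
FIRST(S): from S→D D d we get {c, d}; from S→a we get {a}; from S→Q we get {ε, a, c, d}; from S→ε we get {ε}. So FIRST(S) = {ε, a, c, d}.
FIRST(Q): from Q→J we get {ε}; from Q→D S d c we get {a, c, d}; from Q→d S d we get {d}. So FIRST(Q) = {ε, a, c, d}.
FOLLOW(S) includes $ since S is the start symbol.
FOLLOW(S): in Q→D S d c, S is followed by d c with FIRST {d}; in Q→d S d, S is followed by d with FIRST {d}. Thus FOLLOW(S) = {$, d}.
FOLLOW(D): in S→D D d (occurrence 1), D is followed by D d with FIRST {c, d}; in S→D D d (occurrence 2), D is followed by d with FIRST {d}; in Q→D S d c, D is followed by S d c with FIRST {a, c, d}. Thus FOLLOW(D) = {a, c, d}.
FOLLOW(Q): in S→Q, the suffix after Q is empty, so FOLLOW(Q) ⊇ FOLLOW(S) = {$, d}. Thus FOLLOW(Q) = {$, d}.
FOLLOW(J): in D→c a J, the suffix after J is empty, so FOLLOW(J) ⊇ FOLLOW(D) = {a, c, d}; in D→J, the suffix after J is empty, so FOLLOW(J) ⊇ FOLLOW(D) = {a, c, d}; in Q→J, the suffix after J is empty, so FOLLOW(J) ⊇ FOLLOW(Q) = {$, d}. Thus FOLLOW(J) = {$, a, c, d}.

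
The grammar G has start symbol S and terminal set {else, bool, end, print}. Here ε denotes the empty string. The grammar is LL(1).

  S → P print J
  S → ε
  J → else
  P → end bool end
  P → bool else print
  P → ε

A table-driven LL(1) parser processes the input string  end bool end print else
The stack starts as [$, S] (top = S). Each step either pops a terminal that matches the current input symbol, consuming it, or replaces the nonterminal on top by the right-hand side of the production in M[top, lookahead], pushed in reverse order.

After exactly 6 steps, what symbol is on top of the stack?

J

     Stack                   Input                      Action
  1  $ S                     end bool end print else $  expand S → P print J
  2  $ J print P             end bool end print else $  expand P → end bool end
  3  $ J print end bool end  end bool end print else $  match end
  4  $ J print end bool      bool end print else $      match bool
  5  $ J print end           end print else $           match end
  6  $ J print               print else $               match print
Stack after step 6: $ J (top = J).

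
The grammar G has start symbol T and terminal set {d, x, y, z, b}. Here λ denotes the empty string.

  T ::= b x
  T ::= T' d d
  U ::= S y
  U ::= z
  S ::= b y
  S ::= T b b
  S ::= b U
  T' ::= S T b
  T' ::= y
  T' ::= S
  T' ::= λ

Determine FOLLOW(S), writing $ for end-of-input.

{b, d, y}

FIRST(T): from T::=b x we get {b}; from T::=T' d d we get {b, d, y}. So FIRST(T) = {b, d, y}.
FIRST(S): from S::=b y we get {b}; from S::=T b b we get {b, d, y}; from S::=b U we get {b}. So FIRST(S) = {b, d, y}.
FIRST(U): from U::=S y we get {b, d, y}; from U::=z we get {z}. So FIRST(U) = {b, d, y, z}.
FIRST(T'): from T'::=S T b we get {b, d, y}; from T'::=y we get {y}; from T'::=S we get {b, d, y}; from T'::=λ we get {λ}. So FIRST(T') = {λ, b, d, y}.
FOLLOW(T) includes $ since T is the start symbol.
FOLLOW(T): in S::=T b b, T is followed by b b with FIRST {b}; in T'::=S T b, T is followed by b with FIRST {b}. Thus FOLLOW(T) = {$, b}.
FOLLOW(T'): in T::=T' d d, T' is followed by d d with FIRST {d}. Thus FOLLOW(T') = {d}.
FOLLOW(S): in U::=S y, S is followed by y with FIRST {y}; in T'::=S T b, S is followed by T b with FIRST {b, d, y}; in T'::=S, the suffix after S is empty, so FOLLOW(S) ⊇ FOLLOW(T') = {d}. Thus FOLLOW(S) = {b, d, y}.
FOLLOW(U): in S::=b U, the suffix after U is empty, so FOLLOW(U) ⊇ FOLLOW(S) = {b, d, y}. Thus FOLLOW(U) = {b, d, y}.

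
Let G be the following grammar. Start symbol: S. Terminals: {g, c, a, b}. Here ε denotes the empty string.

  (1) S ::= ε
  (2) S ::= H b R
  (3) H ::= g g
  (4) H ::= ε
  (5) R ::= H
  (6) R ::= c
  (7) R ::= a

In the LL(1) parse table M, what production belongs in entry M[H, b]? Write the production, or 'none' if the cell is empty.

H ::= ε

FIRST(H): from H::=g g we get {g}; from H::=ε we get {ε}. So FIRST(H) = {ε, g}.
FIRST(S): from S::=ε we get {ε}; from S::=H b R we get {b, g}. So FIRST(S) = {ε, b, g}.
FIRST(R): from R::=H we get {ε, g}; from R::=c we get {c}; from R::=a we get {a}. So FIRST(R) = {ε, a, c, g}.
FOLLOW(S) includes $ since S is the start symbol.
FOLLOW(R): in S::=H b R, the suffix after R is empty, so FOLLOW(R) ⊇ FOLLOW(S) = {$}. Thus FOLLOW(R) = {$}.
FOLLOW(H): in S::=H b R, H is followed by b R with FIRST {b}; in R::=H, the suffix after H is empty, so FOLLOW(H) ⊇ FOLLOW(R) = {$}. Thus FOLLOW(H) = {$, b}.
For H ::= g g: FIRST(g g) = {g}, so it goes in M[H, t] for t ∈ {g}.
For H ::= ε: FIRST(ε) = {ε}, so it goes in M[H, t] for t ∈ {}; since ε ∈ FIRST, also for every t ∈ FOLLOW(H) = {$, b}.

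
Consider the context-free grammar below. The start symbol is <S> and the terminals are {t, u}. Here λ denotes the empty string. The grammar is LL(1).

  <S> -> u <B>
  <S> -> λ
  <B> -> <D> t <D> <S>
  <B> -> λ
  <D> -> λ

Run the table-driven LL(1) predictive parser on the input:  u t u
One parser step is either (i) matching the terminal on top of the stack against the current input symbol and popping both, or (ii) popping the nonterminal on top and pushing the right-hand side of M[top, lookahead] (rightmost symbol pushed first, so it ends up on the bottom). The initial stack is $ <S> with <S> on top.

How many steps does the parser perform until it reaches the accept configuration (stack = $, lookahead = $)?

     Stack            Input    Action
  1  $ <S>            u t u $  expand <S> -> u <B>
  2  $ <B> u          u t u $  match u
  3  $ <B>            t u $    expand <B> -> <D> t <D> <S>
  4  $ <S> <D> t <D>  t u $    expand <D> -> λ
  5  $ <S> <D> t      t u $    match t
  6  $ <S> <D>        u $      expand <D> -> λ
  7  $ <S>            u $      expand <S> -> u <B>
  8  $ <B> u          u $      match u
  9  $ <B>            $        expand <B> -> λ
Accept reached after 9 steps.

9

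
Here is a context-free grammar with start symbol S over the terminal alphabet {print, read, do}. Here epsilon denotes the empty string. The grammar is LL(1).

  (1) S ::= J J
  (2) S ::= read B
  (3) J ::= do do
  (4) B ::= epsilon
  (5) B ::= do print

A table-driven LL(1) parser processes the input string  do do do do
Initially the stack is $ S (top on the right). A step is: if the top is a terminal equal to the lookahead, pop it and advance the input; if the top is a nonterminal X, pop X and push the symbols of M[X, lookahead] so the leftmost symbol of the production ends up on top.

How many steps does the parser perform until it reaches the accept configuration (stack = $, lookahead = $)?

     Stack      Input          Action
  1  $ S        do do do do $  expand S ::= J J
  2  $ J J      do do do do $  expand J ::= do do
  3  $ J do do  do do do do $  match do
  4  $ J do     do do do $     match do
  5  $ J        do do $        expand J ::= do do
  6  $ do do    do do $        match do
  7  $ do       do $           match do
Accept reached after 7 steps.

7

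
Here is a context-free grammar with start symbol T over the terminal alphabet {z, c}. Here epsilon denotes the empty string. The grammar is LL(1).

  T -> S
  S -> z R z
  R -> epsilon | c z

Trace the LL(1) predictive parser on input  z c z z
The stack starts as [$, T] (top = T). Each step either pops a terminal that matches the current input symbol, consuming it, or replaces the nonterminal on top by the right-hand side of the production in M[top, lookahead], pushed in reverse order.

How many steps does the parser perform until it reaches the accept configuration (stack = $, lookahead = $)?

7

     Stack    Input      Action
  1  $ T      z c z z $  expand T -> S
  2  $ S      z c z z $  expand S -> z R z
  3  $ z R z  z c z z $  match z
  4  $ z R    c z z $    expand R -> c z
  5  $ z z c  c z z $    match c
  6  $ z z    z z $      match z
  7  $ z      z $        match z
Accept reached after 7 steps.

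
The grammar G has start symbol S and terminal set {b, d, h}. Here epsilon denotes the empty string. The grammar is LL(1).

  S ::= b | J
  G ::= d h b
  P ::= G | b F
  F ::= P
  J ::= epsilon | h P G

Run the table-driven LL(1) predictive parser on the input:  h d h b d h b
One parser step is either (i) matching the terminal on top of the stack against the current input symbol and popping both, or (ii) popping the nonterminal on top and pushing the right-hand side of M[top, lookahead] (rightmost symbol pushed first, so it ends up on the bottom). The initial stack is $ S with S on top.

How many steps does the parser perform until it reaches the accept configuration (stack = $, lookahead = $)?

      Stack      Input            Action
   1  $ S        h d h b d h b $  expand S ::= J
   2  $ J        h d h b d h b $  expand J ::= h P G
   3  $ G P h    h d h b d h b $  match h
   4  $ G P      d h b d h b $    expand P ::= G
   5  $ G G      d h b d h b $    expand G ::= d h b
   6  $ G b h d  d h b d h b $    match d
   7  $ G b h    h b d h b $      match h
   8  $ G b      b d h b $        match b
   9  $ G        d h b $          expand G ::= d h b
  10  $ b h d    d h b $          match d
  11  $ b h      h b $            match h
  12  $ b        b $              match b
Accept reached after 12 steps.

12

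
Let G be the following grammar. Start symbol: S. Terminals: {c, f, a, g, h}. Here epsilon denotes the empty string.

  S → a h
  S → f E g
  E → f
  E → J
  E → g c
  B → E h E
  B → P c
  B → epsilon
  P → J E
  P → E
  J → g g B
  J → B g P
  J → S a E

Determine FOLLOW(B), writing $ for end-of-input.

FIRST(S): from S→a h we get {a}; from S→f E g we get {f}. So FIRST(S) = {a, f}.
FIRST(E): from E→f we get {f}; from E→J we get {a, f, g}; from E→g c we get {g}. So FIRST(E) = {a, f, g}.
FIRST(B): from B→E h E we get {a, f, g}; from B→P c we get {a, f, g}; from B→epsilon we get {epsilon}. So FIRST(B) = {epsilon, a, f, g}.
FIRST(J): from J→g g B we get {g}; from J→B g P we get {a, f, g}; from J→S a E we get {a, f}. So FIRST(J) = {a, f, g}.
FIRST(P): from P→J E we get {a, f, g}; from P→E we get {a, f, g}. So FIRST(P) = {a, f, g}.
FOLLOW(S) includes $ since S is the start symbol.
FOLLOW(S): in J→S a E, S is followed by a E with FIRST {a}. Thus FOLLOW(S) = {$, a}.
FOLLOW(E): in S→f E g, E is followed by g with FIRST {g}; in B→E h E (occurrence 1), E is followed by h E with FIRST {h}; in B→E h E (occurrence 2), the suffix after E is empty, so FOLLOW(E) ⊇ FOLLOW(B) = {a, c, f, g, h}; in P→J E, the suffix after E is empty, so FOLLOW(E) ⊇ FOLLOW(P) = {a, c, f, g, h}; in P→E, the suffix after E is empty, so FOLLOW(E) ⊇ FOLLOW(P) = {a, c, f, g, h}; in J→S a E, the suffix after E is empty, so FOLLOW(E) ⊇ FOLLOW(J) = {a, c, f, g, h}. Thus FOLLOW(E) = {a, c, f, g, h}.
FOLLOW(J): in E→J, the suffix after J is empty, so FOLLOW(J) ⊇ FOLLOW(E) = {a, c, f, g, h}; in P→J E, J is followed by E with FIRST {a, f, g}. Thus FOLLOW(J) = {a, c, f, g, h}.
FOLLOW(B): in J→g g B, the suffix after B is empty, so FOLLOW(B) ⊇ FOLLOW(J) = {a, c, f, g, h}; in J→B g P, B is followed by g P with FIRST {g}. Thus FOLLOW(B) = {a, c, f, g, h}.
FOLLOW(P): in B→P c, P is followed by c with FIRST {c}; in J→B g P, the suffix after P is empty, so FOLLOW(P) ⊇ FOLLOW(J) = {a, c, f, g, h}. Thus FOLLOW(P) = {a, c, f, g, h}.

{a, c, f, g, h}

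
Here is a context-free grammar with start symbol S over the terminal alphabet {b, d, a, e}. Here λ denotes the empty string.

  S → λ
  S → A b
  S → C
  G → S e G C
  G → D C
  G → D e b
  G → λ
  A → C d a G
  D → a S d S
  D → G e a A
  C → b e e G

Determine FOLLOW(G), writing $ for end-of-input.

FIRST(C): from C→b e e G we get {b}. So FIRST(C) = {b}.
FIRST(A): from A→C d a G we get {b}. So FIRST(A) = {b}.
FIRST(S): from S→λ we get {λ}; from S→A b we get {b}; from S→C we get {b}. So FIRST(S) = {λ, b}.
FIRST(G): from G→S e G C we get {b, e}; from G→D C we get {a, b, e}; from G→D e b we get {a, b, e}; from G→λ we get {λ}. So FIRST(G) = {λ, a, b, e}.
FIRST(D): from D→a S d S we get {a}; from D→G e a A we get {a, b, e}. So FIRST(D) = {a, b, e}.
FOLLOW(S) includes $ since S is the start symbol.
FOLLOW(D): in G→D C, D is followed by C with FIRST {b}; in G→D e b, D is followed by e b with FIRST {e}. Thus FOLLOW(D) = {b, e}.
FOLLOW(S): in G→S e G C, S is followed by e G C with FIRST {e}; in D→a S d S (occurrence 1), S is followed by d S with FIRST {d}; in D→a S d S (occurrence 2), the suffix after S is empty, so FOLLOW(S) ⊇ FOLLOW(D) = {b, e}. Thus FOLLOW(S) = {$, b, d, e}.
FOLLOW(A): in S→A b, A is followed by b with FIRST {b}; in D→G e a A, the suffix after A is empty, so FOLLOW(A) ⊇ FOLLOW(D) = {b, e}. Thus FOLLOW(A) = {b, e}.
FOLLOW(G): in G→S e G C, G is followed by C with FIRST {b}; in A→C d a G, the suffix after G is empty, so FOLLOW(G) ⊇ FOLLOW(A) = {b, e}; in D→G e a A, G is followed by e a A with FIRST {e}; in C→b e e G, the suffix after G is empty, so FOLLOW(G) ⊇ FOLLOW(C) = {$, b, d, e}. Thus FOLLOW(G) = {$, b, d, e}.
FOLLOW(C): in S→C, the suffix after C is empty, so FOLLOW(C) ⊇ FOLLOW(S) = {$, b, d, e}; in G→S e G C, the suffix after C is empty, so FOLLOW(C) ⊇ FOLLOW(G) = {$, b, d, e}; in G→D C, the suffix after C is empty, so FOLLOW(C) ⊇ FOLLOW(G) = {$, b, d, e}; in A→C d a G, C is followed by d a G with FIRST {d}. Thus FOLLOW(C) = {$, b, d, e}.

{$, b, d, e}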